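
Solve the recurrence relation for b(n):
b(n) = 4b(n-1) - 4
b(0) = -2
First-order linear non-homogeneous.
Homogeneous solution: b_h(n) = A·(4)^n.
Try constant particular solution b_p = K: K = 4K - 4 ⇒ K = \frac{4}{3}.
General: b(n) = A·(4)^n + \frac{4}{3}.
Apply b(0) = -2: A + \frac{4}{3} = -2 ⇒ A = - \frac{10}{3}.
So b(n) = \frac{4}{3} - \frac{10 \cdot 4^{n}}{3}.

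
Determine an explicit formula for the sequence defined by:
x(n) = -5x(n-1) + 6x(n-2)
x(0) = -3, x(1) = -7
Characteristic equation: x² + 5x - 6 = 0, which factors as (x - (1))(x - (-6)) = 0.
Roots r₁ = 1, r₂ = -6 (distinct).
General solution: x(n) = A·(1)^n + B·(-6)^n.
From x(0) = -3: A + B = -3.
From x(1) = -7: A - 6B = -7.
Solving: A = - \frac{25}{7}, B = \frac{4}{7}.
So x(n) = \frac{4 \left(-6\right)^{n}}{7} - \frac{25}{7}.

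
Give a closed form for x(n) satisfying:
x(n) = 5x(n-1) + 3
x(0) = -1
First-order linear non-homogeneous.
Homogeneous solution: x_h(n) = A·(5)^n.
Try constant particular solution x_p = K: K = 5K + 3 ⇒ K = - \frac{3}{4}.
General: x(n) = A·(5)^n - \frac{3}{4}.
Apply x(0) = -1: A - \frac{3}{4} = -1 ⇒ A = - \frac{1}{4}.
So x(n) = - \frac{5^{n}}{4} - \frac{3}{4}.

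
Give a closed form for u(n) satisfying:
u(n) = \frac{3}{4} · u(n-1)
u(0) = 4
Pure geometric recurrence with ratio \frac{3}{4}.
By induction u(n) = u(0) · (\frac{3}{4})^n = 4 \left(\frac{3}{4}\right)^{n}.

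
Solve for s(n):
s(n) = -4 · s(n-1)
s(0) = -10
Pure geometric recurrence with ratio -4.
By induction s(n) = s(0) · (-4)^n = - 10 \left(-4\right)^{n}.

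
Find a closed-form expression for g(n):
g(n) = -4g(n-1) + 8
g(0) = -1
First-order linear non-homogeneous.
Homogeneous solution: g_h(n) = A·(-4)^n.
Try constant particular solution g_p = K: K = -4K + 8 ⇒ K = \frac{8}{5}.
General: g(n) = A·(-4)^n + \frac{8}{5}.
Apply g(0) = -1: A + \frac{8}{5} = -1 ⇒ A = - \frac{13}{5}.
So g(n) = \frac{8}{5} - \frac{13 \left(-4\right)^{n}}{5}.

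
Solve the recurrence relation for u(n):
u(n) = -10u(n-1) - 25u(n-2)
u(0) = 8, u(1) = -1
Characteristic equation: x² + 10x + 25 = 0, which is (x - (-5))².
Repeated root r = -5.
General solution: u(n) = (A + Bn)·(-5)^n.
From u(0) = 8: A = 8.
From u(1) = -1: (A + B)·(-5) = -1 ⇒ B = - \frac{39}{5}.
So u(n) = \left(8 - \frac{39 n}{5}\right) \cdot (-5)^n.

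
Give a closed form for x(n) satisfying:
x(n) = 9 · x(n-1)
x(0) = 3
Pure geometric recurrence with ratio 9.
By induction x(n) = x(0) · (9)^n = 3 \cdot 9^{n}.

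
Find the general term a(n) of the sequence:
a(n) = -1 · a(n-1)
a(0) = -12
Pure geometric recurrence with ratio -1.
By induction a(n) = a(0) · (-1)^n = - 12 \left(-1\right)^{n}.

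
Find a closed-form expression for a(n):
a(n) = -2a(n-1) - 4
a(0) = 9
First-order linear non-homogeneous.
Homogeneous solution: a_h(n) = A·(-2)^n.
Try constant particular solution a_p = K: K = -2K - 4 ⇒ K = - \frac{4}{3}.
General: a(n) = A·(-2)^n - \frac{4}{3}.
Apply a(0) = 9: A - \frac{4}{3} = 9 ⇒ A = \frac{31}{3}.
So a(n) = \frac{31 \left(-2\right)^{n}}{3} - \frac{4}{3}.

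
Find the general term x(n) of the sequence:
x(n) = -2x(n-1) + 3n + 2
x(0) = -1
First-order linear with linear forcing.
Homogeneous solution: x_h(n) = A·(-2)^n.
Try particular x_p(n) = pn + q. Substituting:
  pn + q = -2(p(n-1) + q) + 3n + 2.
Matching the n-coefficient: p = -2p + 3 ⇒ p = 1.
Matching constants: q = 2p - 2q + 2 ⇒ q = \frac{4}{3}.
General: x(n) = A·(-2)^n + n + \frac{4}{3}.
Apply x(0) = -1: A + \frac{4}{3} = -1 ⇒ A = - \frac{7}{3}.
So x(n) = - \frac{7 \left(-2\right)^{n}}{3} + n + \frac{4}{3}.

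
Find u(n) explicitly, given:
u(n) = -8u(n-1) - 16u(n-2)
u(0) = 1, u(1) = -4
Characteristic equation: x² + 8x + 16 = 0, which is (x - (-4))².
Repeated root r = -4.
General solution: u(n) = (A + Bn)·(-4)^n.
From u(0) = 1: A = 1.
From u(1) = -4: (A + B)·(-4) = -4 ⇒ B = 0.
So u(n) = \left(1\right) \cdot (-4)^n.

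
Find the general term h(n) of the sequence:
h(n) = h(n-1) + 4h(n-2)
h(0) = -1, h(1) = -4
Characteristic equation: x² - x - 4 = 0.
Discriminant Δ = (1)² + 4·(4) = 17.
Roots r₁,₂ = (1 ± √17)/2, so r₁ = \frac{1}{2} + \frac{\sqrt{17}}{2}, r₂ = \frac{1}{2} - \frac{\sqrt{17}}{2}.
General solution: h(n) = A·r₁^n + B·r₂^n.
From the initial conditions, A + B = -1 and r₁A + r₂B = -4.
Since r₁ - r₂ = √17: A = (-4 - (-1)r₂)/√17 = - \frac{7 \sqrt{17}}{34} - \frac{1}{2}, and B = -1 - A = - \frac{1}{2} + \frac{7 \sqrt{17}}{34}.
So h(n) = \left(- \frac{7 \sqrt{17}}{34} - \frac{1}{2}\right)\left(\frac{1}{2} + \frac{\sqrt{17}}{2}\right)^n + \left(- \frac{1}{2} + \frac{7 \sqrt{17}}{34}\right)\left(\frac{1}{2} - \frac{\sqrt{17}}{2}\right)^n.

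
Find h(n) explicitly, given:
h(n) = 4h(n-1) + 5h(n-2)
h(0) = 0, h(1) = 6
Characteristic equation: x² - 4x - 5 = 0, which factors as (x - (5))(x - (-1)) = 0.
Roots r₁ = 5, r₂ = -1 (distinct).
General solution: h(n) = A·(5)^n + B·(-1)^n.
From h(0) = 0: A + B = 0.
From h(1) = 6: 5A - B = 6.
Solving: A = 1, B = -1.
So h(n) = - \left(-1\right)^{n} + 5^{n}.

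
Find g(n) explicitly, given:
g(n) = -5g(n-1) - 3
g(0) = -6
First-order linear non-homogeneous.
Homogeneous solution: g_h(n) = A·(-5)^n.
Try constant particular solution g_p = K: K = -5K - 3 ⇒ K = - \frac{1}{2}.
General: g(n) = A·(-5)^n - \frac{1}{2}.
Apply g(0) = -6: A - \frac{1}{2} = -6 ⇒ A = - \frac{11}{2}.
So g(n) = - \frac{11 \left(-5\right)^{n}}{2} - \frac{1}{2}.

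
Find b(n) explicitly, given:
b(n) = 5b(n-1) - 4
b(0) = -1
First-order linear non-homogeneous.
Homogeneous solution: b_h(n) = A·(5)^n.
Try constant particular solution b_p = K: K = 5K - 4 ⇒ K = 1.
General: b(n) = A·(5)^n + 1.
Apply b(0) = -1: A + 1 = -1 ⇒ A = -2.
So b(n) = 1 - 2 \cdot 5^{n}.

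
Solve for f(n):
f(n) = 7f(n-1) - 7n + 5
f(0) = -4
First-order linear with linear forcing.
Homogeneous solution: f_h(n) = A·(7)^n.
Try particular f_p(n) = pn + q. Substituting:
  pn + q = 7(p(n-1) + q) - 7n + 5.
Matching the n-coefficient: p = 7p - 7 ⇒ p = \frac{7}{6}.
Matching constants: q = -7p + 7q + 5 ⇒ q = \frac{19}{36}.
General: f(n) = A·(7)^n + \frac{7 n}{6} + \frac{19}{36}.
Apply f(0) = -4: A + \frac{19}{36} = -4 ⇒ A = - \frac{163}{36}.
So f(n) = - \frac{163 \cdot 7^{n}}{36} + \frac{7 n}{6} + \frac{19}{36}.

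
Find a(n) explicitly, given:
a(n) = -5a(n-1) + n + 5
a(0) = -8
First-order linear with linear forcing.
Homogeneous solution: a_h(n) = A·(-5)^n.
Try particular a_p(n) = pn + q. Substituting:
  pn + q = -5(p(n-1) + q) + n + 5.
Matching the n-coefficient: p = -5p + 1 ⇒ p = \frac{1}{6}.
Matching constants: q = 5p - 5q + 5 ⇒ q = \frac{35}{36}.
General: a(n) = A·(-5)^n + \frac{n}{6} + \frac{35}{36}.
Apply a(0) = -8: A + \frac{35}{36} = -8 ⇒ A = - \frac{323}{36}.
So a(n) = - \frac{323 \left(-5\right)^{n}}{36} + \frac{n}{6} + \frac{35}{36}.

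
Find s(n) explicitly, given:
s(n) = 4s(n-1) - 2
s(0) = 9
First-order linear non-homogeneous.
Homogeneous solution: s_h(n) = A·(4)^n.
Try constant particular solution s_p = K: K = 4K - 2 ⇒ K = \frac{2}{3}.
General: s(n) = A·(4)^n + \frac{2}{3}.
Apply s(0) = 9: A + \frac{2}{3} = 9 ⇒ A = \frac{25}{3}.
So s(n) = \frac{25 \cdot 4^{n}}{3} + \frac{2}{3}.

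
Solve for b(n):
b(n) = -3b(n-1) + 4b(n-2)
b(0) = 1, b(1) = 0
Characteristic equation: x² + 3x - 4 = 0, which factors as (x - (1))(x - (-4)) = 0.
Roots r₁ = 1, r₂ = -4 (distinct).
General solution: b(n) = A·(1)^n + B·(-4)^n.
From b(0) = 1: A + B = 1.
From b(1) = 0: A - 4B = 0.
Solving: A = \frac{4}{5}, B = \frac{1}{5}.
So b(n) = \frac{\left(-4\right)^{n}}{5} + \frac{4}{5}.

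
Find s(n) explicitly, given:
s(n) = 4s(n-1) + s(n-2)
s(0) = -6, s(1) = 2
Characteristic equation: x² - 4x - 1 = 0.
Discriminant Δ = (4)² + 4·(1) = 20.
Roots r₁,₂ = (4 ± √20)/2, so r₁ = 2 + \sqrt{5}, r₂ = 2 - \sqrt{5}.
General solution: s(n) = A·r₁^n + B·r₂^n.
From the initial conditions, A + B = -6 and r₁A + r₂B = 2.
Since r₁ - r₂ = √20: A = (2 - (-6)r₂)/√20 = -3 + \frac{7 \sqrt{5}}{5}, and B = -6 - A = - \frac{7 \sqrt{5}}{5} - 3.
So s(n) = \left(-3 + \frac{7 \sqrt{5}}{5}\right)\left(2 + \sqrt{5}\right)^n + \left(- \frac{7 \sqrt{5}}{5} - 3\right)\left(2 - \sqrt{5}\right)^n.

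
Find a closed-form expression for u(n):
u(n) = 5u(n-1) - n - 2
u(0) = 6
First-order linear with linear forcing.
Homogeneous solution: u_h(n) = A·(5)^n.
Try particular u_p(n) = pn + q. Substituting:
  pn + q = 5(p(n-1) + q) - n - 2.
Matching the n-coefficient: p = 5p - 1 ⇒ p = \frac{1}{4}.
Matching constants: q = -5p + 5q - 2 ⇒ q = \frac{13}{16}.
General: u(n) = A·(5)^n + \frac{n}{4} + \frac{13}{16}.
Apply u(0) = 6: A + \frac{13}{16} = 6 ⇒ A = \frac{83}{16}.
So u(n) = \frac{83 \cdot 5^{n}}{16} + \frac{n}{4} + \frac{13}{16}.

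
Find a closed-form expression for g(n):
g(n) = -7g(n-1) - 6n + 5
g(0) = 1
First-order linear with linear forcing.
Homogeneous solution: g_h(n) = A·(-7)^n.
Try particular g_p(n) = pn + q. Substituting:
  pn + q = -7(p(n-1) + q) - 6n + 5.
Matching the n-coefficient: p = -7p - 6 ⇒ p = - \frac{3}{4}.
Matching constants: q = 7p - 7q + 5 ⇒ q = - \frac{1}{32}.
General: g(n) = A·(-7)^n - \frac{3 n}{4} - \frac{1}{32}.
Apply g(0) = 1: A - \frac{1}{32} = 1 ⇒ A = \frac{33}{32}.
So g(n) = \frac{33 \left(-7\right)^{n}}{32} - \frac{3 n}{4} - \frac{1}{32}.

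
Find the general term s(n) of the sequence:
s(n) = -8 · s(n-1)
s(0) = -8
Pure geometric recurrence with ratio -8.
By induction s(n) = s(0) · (-8)^n = - 8 \left(-8\right)^{n}.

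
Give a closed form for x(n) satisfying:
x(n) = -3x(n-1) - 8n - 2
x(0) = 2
First-order linear with linear forcing.
Homogeneous solution: x_h(n) = A·(-3)^n.
Try particular x_p(n) = pn + q. Substituting:
  pn + q = -3(p(n-1) + q) - 8n - 2.
Matching the n-coefficient: p = -3p - 8 ⇒ p = -2.
Matching constants: q = 3p - 3q - 2 ⇒ q = -2.
General: x(n) = A·(-3)^n - 2 n - 2.
Apply x(0) = 2: A - 2 = 2 ⇒ A = 4.
So x(n) = 4 \left(-3\right)^{n} - 2 n - 2.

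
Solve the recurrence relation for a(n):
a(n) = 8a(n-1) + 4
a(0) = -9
First-order linear non-homogeneous.
Homogeneous solution: a_h(n) = A·(8)^n.
Try constant particular solution a_p = K: K = 8K + 4 ⇒ K = - \frac{4}{7}.
General: a(n) = A·(8)^n - \frac{4}{7}.
Apply a(0) = -9: A - \frac{4}{7} = -9 ⇒ A = - \frac{59}{7}.
So a(n) = - \frac{59 \cdot 8^{n}}{7} - \frac{4}{7}.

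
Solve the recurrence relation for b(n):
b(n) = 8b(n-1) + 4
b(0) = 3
First-order linear non-homogeneous.
Homogeneous solution: b_h(n) = A·(8)^n.
Try constant particular solution b_p = K: K = 8K + 4 ⇒ K = - \frac{4}{7}.
General: b(n) = A·(8)^n - \frac{4}{7}.
Apply b(0) = 3: A - \frac{4}{7} = 3 ⇒ A = \frac{25}{7}.
So b(n) = \frac{25 \cdot 8^{n}}{7} - \frac{4}{7}.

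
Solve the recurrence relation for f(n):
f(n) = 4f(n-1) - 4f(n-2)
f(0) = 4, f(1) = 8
Characteristic equation: x² - 4x + 4 = 0, which is (x - (2))².
Repeated root r = 2.
General solution: f(n) = (A + Bn)·(2)^n.
From f(0) = 4: A = 4.
From f(1) = 8: (A + B)·(2) = 8 ⇒ B = 0.
So f(n) = \left(4\right) \cdot (2)^n.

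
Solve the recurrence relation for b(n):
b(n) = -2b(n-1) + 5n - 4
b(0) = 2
First-order linear with linear forcing.
Homogeneous solution: b_h(n) = A·(-2)^n.
Try particular b_p(n) = pn + q. Substituting:
  pn + q = -2(p(n-1) + q) + 5n - 4.
Matching the n-coefficient: p = -2p + 5 ⇒ p = \frac{5}{3}.
Matching constants: q = 2p - 2q - 4 ⇒ q = - \frac{2}{9}.
General: b(n) = A·(-2)^n + \frac{5 n}{3} - \frac{2}{9}.
Apply b(0) = 2: A - \frac{2}{9} = 2 ⇒ A = \frac{20}{9}.
So b(n) = \frac{20 \left(-2\right)^{n}}{9} + \frac{5 n}{3} - \frac{2}{9}.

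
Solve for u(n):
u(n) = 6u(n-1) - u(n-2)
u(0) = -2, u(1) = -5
Characteristic equation: x² - 6x + 1 = 0.
Discriminant Δ = (6)² + 4·(-1) = 32.
Roots r₁,₂ = (6 ± √32)/2, so r₁ = 2 \sqrt{2} + 3, r₂ = 3 - 2 \sqrt{2}.
General solution: u(n) = A·r₁^n + B·r₂^n.
From the initial conditions, A + B = -2 and r₁A + r₂B = -5.
Since r₁ - r₂ = √32: A = (-5 - (-2)r₂)/√32 = -1 + \frac{\sqrt{2}}{8}, and B = -2 - A = -1 - \frac{\sqrt{2}}{8}.
So u(n) = \left(-1 + \frac{\sqrt{2}}{8}\right)\left(2 \sqrt{2} + 3\right)^n + \left(-1 - \frac{\sqrt{2}}{8}\right)\left(3 - 2 \sqrt{2}\right)^n.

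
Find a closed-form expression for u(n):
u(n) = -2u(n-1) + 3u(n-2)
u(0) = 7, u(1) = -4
Characteristic equation: x² + 2x - 3 = 0, which factors as (x - (-3))(x - (1)) = 0.
Roots r₁ = -3, r₂ = 1 (distinct).
General solution: u(n) = A·(-3)^n + B·(1)^n.
From u(0) = 7: A + B = 7.
From u(1) = -4: -3A + B = -4.
Solving: A = \frac{11}{4}, B = \frac{17}{4}.
So u(n) = \frac{11 \left(-3\right)^{n}}{4} + \frac{17}{4}.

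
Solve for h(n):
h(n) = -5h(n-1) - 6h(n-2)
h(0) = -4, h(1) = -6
Characteristic equation: x² + 5x + 6 = 0, which factors as (x - (-3))(x - (-2)) = 0.
Roots r₁ = -3, r₂ = -2 (distinct).
General solution: h(n) = A·(-3)^n + B·(-2)^n.
From h(0) = -4: A + B = -4.
From h(1) = -6: -3A - 2B = -6.
Solving: A = 14, B = -18.
So h(n) = - 18 \left(-2\right)^{n} + 14 \left(-3\right)^{n}.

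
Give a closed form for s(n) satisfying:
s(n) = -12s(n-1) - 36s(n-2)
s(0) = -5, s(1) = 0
Characteristic equation: x² + 12x + 36 = 0, which is (x - (-6))².
Repeated root r = -6.
General solution: s(n) = (A + Bn)·(-6)^n.
From s(0) = -5: A = -5.
From s(1) = 0: (A + B)·(-6) = 0 ⇒ B = 5.
So s(n) = \left(5 n - 5\right) \cdot (-6)^n.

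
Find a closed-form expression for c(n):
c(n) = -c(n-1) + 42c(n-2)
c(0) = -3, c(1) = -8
Characteristic equation: x² + x - 42 = 0, which factors as (x - (-7))(x - (6)) = 0.
Roots r₁ = -7, r₂ = 6 (distinct).
General solution: c(n) = A·(-7)^n + B·(6)^n.
From c(0) = -3: A + B = -3.
From c(1) = -8: -7A + 6B = -8.
Solving: A = - \frac{10}{13}, B = - \frac{29}{13}.
So c(n) = - \frac{10 \left(-7\right)^{n}}{13} - \frac{29 \cdot 6^{n}}{13}.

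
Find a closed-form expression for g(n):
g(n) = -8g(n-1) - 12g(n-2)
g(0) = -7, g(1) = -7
Characteristic equation: x² + 8x + 12 = 0, which factors as (x - (-2))(x - (-6)) = 0.
Roots r₁ = -2, r₂ = -6 (distinct).
General solution: g(n) = A·(-2)^n + B·(-6)^n.
From g(0) = -7: A + B = -7.
From g(1) = -7: -2A - 6B = -7.
Solving: A = - \frac{49}{4}, B = \frac{21}{4}.
So g(n) = - \frac{49 \left(-2\right)^{n}}{4} + \frac{21 \left(-6\right)^{n}}{4}.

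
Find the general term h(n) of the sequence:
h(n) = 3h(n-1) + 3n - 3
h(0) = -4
First-order linear with linear forcing.
Homogeneous solution: h_h(n) = A·(3)^n.
Try particular h_p(n) = pn + q. Substituting:
  pn + q = 3(p(n-1) + q) + 3n - 3.
Matching the n-coefficient: p = 3p + 3 ⇒ p = - \frac{3}{2}.
Matching constants: q = -3p + 3q - 3 ⇒ q = - \frac{3}{4}.
General: h(n) = A·(3)^n - \frac{3 n}{2} - \frac{3}{4}.
Apply h(0) = -4: A - \frac{3}{4} = -4 ⇒ A = - \frac{13}{4}.
So h(n) = - \frac{13 \cdot 3^{n}}{4} - \frac{3 n}{2} - \frac{3}{4}.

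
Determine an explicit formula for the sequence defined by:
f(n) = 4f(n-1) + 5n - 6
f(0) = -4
First-order linear with linear forcing.
Homogeneous solution: f_h(n) = A·(4)^n.
Try particular f_p(n) = pn + q. Substituting:
  pn + q = 4(p(n-1) + q) + 5n - 6.
Matching the n-coefficient: p = 4p + 5 ⇒ p = - \frac{5}{3}.
Matching constants: q = -4p + 4q - 6 ⇒ q = - \frac{2}{9}.
General: f(n) = A·(4)^n - \frac{5 n}{3} - \frac{2}{9}.
Apply f(0) = -4: A - \frac{2}{9} = -4 ⇒ A = - \frac{34}{9}.
So f(n) = - \frac{34 \cdot 4^{n}}{9} - \frac{5 n}{3} - \frac{2}{9}.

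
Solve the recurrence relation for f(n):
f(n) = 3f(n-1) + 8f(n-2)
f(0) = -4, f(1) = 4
Characteristic equation: x² - 3x - 8 = 0.
Discriminant Δ = (3)² + 4·(8) = 41.
Roots r₁,₂ = (3 ± √41)/2, so r₁ = \frac{3}{2} + \frac{\sqrt{41}}{2}, r₂ = \frac{3}{2} - \frac{\sqrt{41}}{2}.
General solution: f(n) = A·r₁^n + B·r₂^n.
From the initial conditions, A + B = -4 and r₁A + r₂B = 4.
Since r₁ - r₂ = √41: A = (4 - (-4)r₂)/√41 = -2 + \frac{10 \sqrt{41}}{41}, and B = -4 - A = -2 - \frac{10 \sqrt{41}}{41}.
So f(n) = \left(-2 + \frac{10 \sqrt{41}}{41}\right)\left(\frac{3}{2} + \frac{\sqrt{41}}{2}\right)^n + \left(-2 - \frac{10 \sqrt{41}}{41}\right)\left(\frac{3}{2} - \frac{\sqrt{41}}{2}\right)^n.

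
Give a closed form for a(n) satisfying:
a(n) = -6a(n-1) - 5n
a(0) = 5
First-order linear with linear forcing.
Homogeneous solution: a_h(n) = A·(-6)^n.
Try particular a_p(n) = pn + q. Substituting:
  pn + q = -6(p(n-1) + q) - 5n.
Matching the n-coefficient: p = -6p - 5 ⇒ p = - \frac{5}{7}.
Matching constants: q = 6p - 6q ⇒ q = - \frac{30}{49}.
General: a(n) = A·(-6)^n - \frac{5 n}{7} - \frac{30}{49}.
Apply a(0) = 5: A - \frac{30}{49} = 5 ⇒ A = \frac{275}{49}.
So a(n) = \frac{275 \left(-6\right)^{n}}{49} - \frac{5 n}{7} - \frac{30}{49}.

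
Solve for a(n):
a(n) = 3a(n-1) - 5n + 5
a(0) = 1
First-order linear with linear forcing.
Homogeneous solution: a_h(n) = A·(3)^n.
Try particular a_p(n) = pn + q. Substituting:
  pn + q = 3(p(n-1) + q) - 5n + 5.
Matching the n-coefficient: p = 3p - 5 ⇒ p = \frac{5}{2}.
Matching constants: q = -3p + 3q + 5 ⇒ q = \frac{5}{4}.
General: a(n) = A·(3)^n + \frac{5 n}{2} + \frac{5}{4}.
Apply a(0) = 1: A + \frac{5}{4} = 1 ⇒ A = - \frac{1}{4}.
So a(n) = - \frac{3^{n}}{4} + \frac{5 n}{2} + \frac{5}{4}.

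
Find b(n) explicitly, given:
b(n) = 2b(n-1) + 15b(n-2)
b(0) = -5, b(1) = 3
Characteristic equation: x² - 2x - 15 = 0, which factors as (x - (5))(x - (-3)) = 0.
Roots r₁ = 5, r₂ = -3 (distinct).
General solution: b(n) = A·(5)^n + B·(-3)^n.
From b(0) = -5: A + B = -5.
From b(1) = 3: 5A - 3B = 3.
Solving: A = - \frac{3}{2}, B = - \frac{7}{2}.
So b(n) = - \frac{7 \left(-3\right)^{n}}{2} - \frac{3 \cdot 5^{n}}{2}.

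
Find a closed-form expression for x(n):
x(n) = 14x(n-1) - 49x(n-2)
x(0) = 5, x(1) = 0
Characteristic equation: x² - 14x + 49 = 0, which is (x - (7))².
Repeated root r = 7.
General solution: x(n) = (A + Bn)·(7)^n.
From x(0) = 5: A = 5.
From x(1) = 0: (A + B)·(7) = 0 ⇒ B = -5.
So x(n) = \left(5 - 5 n\right) \cdot (7)^n.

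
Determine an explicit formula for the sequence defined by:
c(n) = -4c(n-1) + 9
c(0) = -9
First-order linear non-homogeneous.
Homogeneous solution: c_h(n) = A·(-4)^n.
Try constant particular solution c_p = K: K = -4K + 9 ⇒ K = \frac{9}{5}.
General: c(n) = A·(-4)^n + \frac{9}{5}.
Apply c(0) = -9: A + \frac{9}{5} = -9 ⇒ A = - \frac{54}{5}.
So c(n) = \frac{9}{5} - \frac{54 \left(-4\right)^{n}}{5}.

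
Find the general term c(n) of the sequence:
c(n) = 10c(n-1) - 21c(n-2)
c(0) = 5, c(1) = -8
Characteristic equation: x² - 10x + 21 = 0, which factors as (x - (3))(x - (7)) = 0.
Roots r₁ = 3, r₂ = 7 (distinct).
General solution: c(n) = A·(3)^n + B·(7)^n.
From c(0) = 5: A + B = 5.
From c(1) = -8: 3A + 7B = -8.
Solving: A = \frac{43}{4}, B = - \frac{23}{4}.
So c(n) = \frac{43 \cdot 3^{n}}{4} - \frac{23 \cdot 7^{n}}{4}.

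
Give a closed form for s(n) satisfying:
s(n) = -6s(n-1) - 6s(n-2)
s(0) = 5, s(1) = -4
Characteristic equation: x² + 6x + 6 = 0.
Discriminant Δ = (-6)² + 4·(-6) = 12.
Roots r₁,₂ = (-6 ± √12)/2, so r₁ = -3 + \sqrt{3}, r₂ = -3 - \sqrt{3}.
General solution: s(n) = A·r₁^n + B·r₂^n.
From the initial conditions, A + B = 5 and r₁A + r₂B = -4.
Since r₁ - r₂ = √12: A = (-4 - (5)r₂)/√12 = \frac{5}{2} + \frac{11 \sqrt{3}}{6}, and B = 5 - A = \frac{5}{2} - \frac{11 \sqrt{3}}{6}.
So s(n) = \left(\frac{5}{2} + \frac{11 \sqrt{3}}{6}\right)\left(-3 + \sqrt{3}\right)^n + \left(\frac{5}{2} - \frac{11 \sqrt{3}}{6}\right)\left(-3 - \sqrt{3}\right)^n.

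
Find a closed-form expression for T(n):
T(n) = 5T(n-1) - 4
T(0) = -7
First-order linear non-homogeneous.
Homogeneous solution: T_h(n) = A·(5)^n.
Try constant particular solution T_p = K: K = 5K - 4 ⇒ K = 1.
General: T(n) = A·(5)^n + 1.
Apply T(0) = -7: A + 1 = -7 ⇒ A = -8.
So T(n) = 1 - 8 \cdot 5^{n}.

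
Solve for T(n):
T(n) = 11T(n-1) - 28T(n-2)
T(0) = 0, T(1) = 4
Characteristic equation: x² - 11x + 28 = 0, which factors as (x - (7))(x - (4)) = 0.
Roots r₁ = 7, r₂ = 4 (distinct).
General solution: T(n) = A·(7)^n + B·(4)^n.
From T(0) = 0: A + B = 0.
From T(1) = 4: 7A + 4B = 4.
Solving: A = \frac{4}{3}, B = - \frac{4}{3}.
So T(n) = - \frac{4 \cdot 4^{n}}{3} + \frac{4 \cdot 7^{n}}{3}.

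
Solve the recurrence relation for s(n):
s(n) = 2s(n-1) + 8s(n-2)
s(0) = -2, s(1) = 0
Characteristic equation: x² - 2x - 8 = 0, which factors as (x - (4))(x - (-2)) = 0.
Roots r₁ = 4, r₂ = -2 (distinct).
General solution: s(n) = A·(4)^n + B·(-2)^n.
From s(0) = -2: A + B = -2.
From s(1) = 0: 4A - 2B = 0.
Solving: A = - \frac{2}{3}, B = - \frac{4}{3}.
So s(n) = - \frac{4 \left(-2\right)^{n}}{3} - \frac{2 \cdot 4^{n}}{3}.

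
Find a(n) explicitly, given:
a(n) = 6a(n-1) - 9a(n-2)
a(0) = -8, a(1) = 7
Characteristic equation: x² - 6x + 9 = 0, which is (x - (3))².
Repeated root r = 3.
General solution: a(n) = (A + Bn)·(3)^n.
From a(0) = -8: A = -8.
From a(1) = 7: (A + B)·(3) = 7 ⇒ B = \frac{31}{3}.
So a(n) = \left(\frac{31 n}{3} - 8\right) \cdot (3)^n.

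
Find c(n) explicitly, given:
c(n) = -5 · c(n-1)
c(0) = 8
Pure geometric recurrence with ratio -5.
By induction c(n) = c(0) · (-5)^n = 8 \left(-5\right)^{n}.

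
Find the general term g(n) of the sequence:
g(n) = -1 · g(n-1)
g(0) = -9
Pure geometric recurrence with ratio -1.
By induction g(n) = g(0) · (-1)^n = - 9 \left(-1\right)^{n}.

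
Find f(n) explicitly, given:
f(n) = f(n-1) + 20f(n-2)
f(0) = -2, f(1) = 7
Characteristic equation: x² - x - 20 = 0, which factors as (x - (-4))(x - (5)) = 0.
Roots r₁ = -4, r₂ = 5 (distinct).
General solution: f(n) = A·(-4)^n + B·(5)^n.
From f(0) = -2: A + B = -2.
From f(1) = 7: -4A + 5B = 7.
Solving: A = - \frac{17}{9}, B = - \frac{1}{9}.
So f(n) = - \frac{17 \left(-4\right)^{n}}{9} - \frac{5^{n}}{9}.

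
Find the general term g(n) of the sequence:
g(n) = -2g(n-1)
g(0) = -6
This is a homogeneous first-order recurrence with ratio -2.
By induction g(n) = g(0) · (-2)^n = - 6 \left(-2\right)^{n}.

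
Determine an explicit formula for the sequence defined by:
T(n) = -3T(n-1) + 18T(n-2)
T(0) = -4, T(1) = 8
Characteristic equation: x² + 3x - 18 = 0, which factors as (x - (3))(x - (-6)) = 0.
Roots r₁ = 3, r₂ = -6 (distinct).
General solution: T(n) = A·(3)^n + B·(-6)^n.
From T(0) = -4: A + B = -4.
From T(1) = 8: 3A - 6B = 8.
Solving: A = - \frac{16}{9}, B = - \frac{20}{9}.
So T(n) = - \frac{20 \left(-6\right)^{n}}{9} - \frac{16 \cdot 3^{n}}{9}.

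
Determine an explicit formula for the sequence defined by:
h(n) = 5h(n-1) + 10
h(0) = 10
First-order linear non-homogeneous.
Homogeneous solution: h_h(n) = A·(5)^n.
Try constant particular solution h_p = K: K = 5K + 10 ⇒ K = - \frac{5}{2}.
General: h(n) = A·(5)^n - \frac{5}{2}.
Apply h(0) = 10: A - \frac{5}{2} = 10 ⇒ A = \frac{25}{2}.
So h(n) = \frac{25 \cdot 5^{n}}{2} - \frac{5}{2}.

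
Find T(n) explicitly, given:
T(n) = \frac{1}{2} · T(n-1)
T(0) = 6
Pure geometric recurrence with ratio \frac{1}{2}.
By induction T(n) = T(0) · (\frac{1}{2})^n = 6 \cdot 2^{- n}.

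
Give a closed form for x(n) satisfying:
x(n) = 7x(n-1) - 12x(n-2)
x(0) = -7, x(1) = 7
Characteristic equation: x² - 7x + 12 = 0, which factors as (x - (4))(x - (3)) = 0.
Roots r₁ = 4, r₂ = 3 (distinct).
General solution: x(n) = A·(4)^n + B·(3)^n.
From x(0) = -7: A + B = -7.
From x(1) = 7: 4A + 3B = 7.
Solving: A = 28, B = -35.
So x(n) = - 35 \cdot 3^{n} + 28 \cdot 4^{n}.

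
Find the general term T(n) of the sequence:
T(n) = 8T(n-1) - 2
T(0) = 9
First-order linear non-homogeneous.
Homogeneous solution: T_h(n) = A·(8)^n.
Try constant particular solution T_p = K: K = 8K - 2 ⇒ K = \frac{2}{7}.
General: T(n) = A·(8)^n + \frac{2}{7}.
Apply T(0) = 9: A + \frac{2}{7} = 9 ⇒ A = \frac{61}{7}.
So T(n) = \frac{61 \cdot 8^{n}}{7} + \frac{2}{7}.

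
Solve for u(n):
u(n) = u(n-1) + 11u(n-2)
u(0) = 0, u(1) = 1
Characteristic equation: x² - x - 11 = 0.
Discriminant Δ = (1)² + 4·(11) = 45.
Roots r₁,₂ = (1 ± √45)/2, so r₁ = \frac{1}{2} + \frac{3 \sqrt{5}}{2}, r₂ = \frac{1}{2} - \frac{3 \sqrt{5}}{2}.
General solution: u(n) = A·r₁^n + B·r₂^n.
From the initial conditions, A + B = 0 and r₁A + r₂B = 1.
Since r₁ - r₂ = √45: A = (1 - (0)r₂)/√45 = \frac{\sqrt{5}}{15}, and B = 0 - A = - \frac{\sqrt{5}}{15}.
So u(n) = \left(\frac{\sqrt{5}}{15}\right)\left(\frac{1}{2} + \frac{3 \sqrt{5}}{2}\right)^n + \left(- \frac{\sqrt{5}}{15}\right)\left(\frac{1}{2} - \frac{3 \sqrt{5}}{2}\right)^n.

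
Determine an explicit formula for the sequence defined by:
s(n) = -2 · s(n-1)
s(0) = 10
Pure geometric recurrence with ratio -2.
By induction s(n) = s(0) · (-2)^n = 10 \left(-2\right)^{n}.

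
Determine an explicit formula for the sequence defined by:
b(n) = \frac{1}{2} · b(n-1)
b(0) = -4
Pure geometric recurrence with ratio \frac{1}{2}.
By induction b(n) = b(0) · (\frac{1}{2})^n = - 4 \cdot 2^{- n}.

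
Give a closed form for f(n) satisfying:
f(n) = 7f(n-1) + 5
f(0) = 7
First-order linear non-homogeneous.
Homogeneous solution: f_h(n) = A·(7)^n.
Try constant particular solution f_p = K: K = 7K + 5 ⇒ K = - \frac{5}{6}.
General: f(n) = A·(7)^n - \frac{5}{6}.
Apply f(0) = 7: A - \frac{5}{6} = 7 ⇒ A = \frac{47}{6}.
So f(n) = \frac{47 \cdot 7^{n}}{6} - \frac{5}{6}.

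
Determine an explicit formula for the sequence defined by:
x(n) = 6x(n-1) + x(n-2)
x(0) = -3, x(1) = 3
Characteristic equation: x² - 6x - 1 = 0.
Discriminant Δ = (6)² + 4·(1) = 40.
Roots r₁,₂ = (6 ± √40)/2, so r₁ = 3 + \sqrt{10}, r₂ = 3 - \sqrt{10}.
General solution: x(n) = A·r₁^n + B·r₂^n.
From the initial conditions, A + B = -3 and r₁A + r₂B = 3.
Since r₁ - r₂ = √40: A = (3 - (-3)r₂)/√40 = - \frac{3}{2} + \frac{3 \sqrt{10}}{5}, and B = -3 - A = - \frac{3 \sqrt{10}}{5} - \frac{3}{2}.
So x(n) = \left(- \frac{3}{2} + \frac{3 \sqrt{10}}{5}\right)\left(3 + \sqrt{10}\right)^n + \left(- \frac{3 \sqrt{10}}{5} - \frac{3}{2}\right)\left(3 - \sqrt{10}\right)^n.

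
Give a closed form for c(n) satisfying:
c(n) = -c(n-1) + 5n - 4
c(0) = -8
First-order linear with linear forcing.
Homogeneous solution: c_h(n) = A·(-1)^n.
Try particular c_p(n) = pn + q. Substituting:
  pn + q = -(p(n-1) + q) + 5n - 4.
Matching the n-coefficient: p = -p + 5 ⇒ p = \frac{5}{2}.
Matching constants: q = p - q - 4 ⇒ q = - \frac{3}{4}.
General: c(n) = A·(-1)^n + \frac{5 n}{2} - \frac{3}{4}.
Apply c(0) = -8: A - \frac{3}{4} = -8 ⇒ A = - \frac{29}{4}.
So c(n) = - \frac{29 \left(-1\right)^{n}}{4} + \frac{5 n}{2} - \frac{3}{4}.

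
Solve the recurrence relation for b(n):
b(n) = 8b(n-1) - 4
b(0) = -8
First-order linear non-homogeneous.
Homogeneous solution: b_h(n) = A·(8)^n.
Try constant particular solution b_p = K: K = 8K - 4 ⇒ K = \frac{4}{7}.
General: b(n) = A·(8)^n + \frac{4}{7}.
Apply b(0) = -8: A + \frac{4}{7} = -8 ⇒ A = - \frac{60}{7}.
So b(n) = \frac{4}{7} - \frac{60 \cdot 8^{n}}{7}.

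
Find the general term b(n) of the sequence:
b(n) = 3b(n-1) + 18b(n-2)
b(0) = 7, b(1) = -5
Characteristic equation: x² - 3x - 18 = 0, which factors as (x - (-3))(x - (6)) = 0.
Roots r₁ = -3, r₂ = 6 (distinct).
General solution: b(n) = A·(-3)^n + B·(6)^n.
From b(0) = 7: A + B = 7.
From b(1) = -5: -3A + 6B = -5.
Solving: A = \frac{47}{9}, B = \frac{16}{9}.
So b(n) = \frac{47 \left(-3\right)^{n}}{9} + \frac{16 \cdot 6^{n}}{9}.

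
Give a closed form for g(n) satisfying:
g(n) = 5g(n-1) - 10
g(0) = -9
First-order linear non-homogeneous.
Homogeneous solution: g_h(n) = A·(5)^n.
Try constant particular solution g_p = K: K = 5K - 10 ⇒ K = \frac{5}{2}.
General: g(n) = A·(5)^n + \frac{5}{2}.
Apply g(0) = -9: A + \frac{5}{2} = -9 ⇒ A = - \frac{23}{2}.
So g(n) = \frac{5}{2} - \frac{23 \cdot 5^{n}}{2}.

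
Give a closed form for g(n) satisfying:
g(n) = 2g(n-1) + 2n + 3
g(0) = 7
First-order linear with linear forcing.
Homogeneous solution: g_h(n) = A·(2)^n.
Try particular g_p(n) = pn + q. Substituting:
  pn + q = 2(p(n-1) + q) + 2n + 3.
Matching the n-coefficient: p = 2p + 2 ⇒ p = -2.
Matching constants: q = -2p + 2q + 3 ⇒ q = -7.
General: g(n) = A·(2)^n - 2 n - 7.
Apply g(0) = 7: A - 7 = 7 ⇒ A = 14.
So g(n) = 14 \cdot 2^{n} - 2 n - 7.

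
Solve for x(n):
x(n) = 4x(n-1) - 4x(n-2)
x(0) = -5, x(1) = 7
Characteristic equation: x² - 4x + 4 = 0, which is (x - (2))².
Repeated root r = 2.
General solution: x(n) = (A + Bn)·(2)^n.
From x(0) = -5: A = -5.
From x(1) = 7: (A + B)·(2) = 7 ⇒ B = \frac{17}{2}.
So x(n) = \left(\frac{17 n}{2} - 5\right) \cdot (2)^n.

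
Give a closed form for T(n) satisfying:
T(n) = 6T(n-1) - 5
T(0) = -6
First-order linear non-homogeneous.
Homogeneous solution: T_h(n) = A·(6)^n.
Try constant particular solution T_p = K: K = 6K - 5 ⇒ K = 1.
General: T(n) = A·(6)^n + 1.
Apply T(0) = -6: A + 1 = -6 ⇒ A = -7.
So T(n) = 1 - 7 \cdot 6^{n}.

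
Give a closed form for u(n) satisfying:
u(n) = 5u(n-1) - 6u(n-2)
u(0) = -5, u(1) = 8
Characteristic equation: x² - 5x + 6 = 0, which factors as (x - (3))(x - (2)) = 0.
Roots r₁ = 3, r₂ = 2 (distinct).
General solution: u(n) = A·(3)^n + B·(2)^n.
From u(0) = -5: A + B = -5.
From u(1) = 8: 3A + 2B = 8.
Solving: A = 18, B = -23.
So u(n) = - 23 \cdot 2^{n} + 18 \cdot 3^{n}.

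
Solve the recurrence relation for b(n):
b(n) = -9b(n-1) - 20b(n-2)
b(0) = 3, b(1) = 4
Characteristic equation: x² + 9x + 20 = 0, which factors as (x - (-4))(x - (-5)) = 0.
Roots r₁ = -4, r₂ = -5 (distinct).
General solution: b(n) = A·(-4)^n + B·(-5)^n.
From b(0) = 3: A + B = 3.
From b(1) = 4: -4A - 5B = 4.
Solving: A = 19, B = -16.
So b(n) = 19 \left(-4\right)^{n} - 16 \left(-5\right)^{n}.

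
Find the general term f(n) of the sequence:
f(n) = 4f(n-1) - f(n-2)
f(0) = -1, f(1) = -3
Characteristic equation: x² - 4x + 1 = 0.
Discriminant Δ = (4)² + 4·(-1) = 12.
Roots r₁,₂ = (4 ± √12)/2, so r₁ = \sqrt{3} + 2, r₂ = 2 - \sqrt{3}.
General solution: f(n) = A·r₁^n + B·r₂^n.
From the initial conditions, A + B = -1 and r₁A + r₂B = -3.
Since r₁ - r₂ = √12: A = (-3 - (-1)r₂)/√12 = - \frac{1}{2} - \frac{\sqrt{3}}{6}, and B = -1 - A = - \frac{1}{2} + \frac{\sqrt{3}}{6}.
So f(n) = \left(- \frac{1}{2} - \frac{\sqrt{3}}{6}\right)\left(\sqrt{3} + 2\right)^n + \left(- \frac{1}{2} + \frac{\sqrt{3}}{6}\right)\left(2 - \sqrt{3}\right)^n.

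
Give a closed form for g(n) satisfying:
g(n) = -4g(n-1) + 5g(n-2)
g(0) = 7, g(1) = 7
Characteristic equation: x² + 4x - 5 = 0, which factors as (x - (1))(x - (-5)) = 0.
Roots r₁ = 1, r₂ = -5 (distinct).
General solution: g(n) = A·(1)^n + B·(-5)^n.
From g(0) = 7: A + B = 7.
From g(1) = 7: A - 5B = 7.
Solving: A = 7, B = 0.
So g(n) = 7.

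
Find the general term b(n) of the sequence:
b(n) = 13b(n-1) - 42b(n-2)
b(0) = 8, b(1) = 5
Characteristic equation: x² - 13x + 42 = 0, which factors as (x - (7))(x - (6)) = 0.
Roots r₁ = 7, r₂ = 6 (distinct).
General solution: b(n) = A·(7)^n + B·(6)^n.
From b(0) = 8: A + B = 8.
From b(1) = 5: 7A + 6B = 5.
Solving: A = -43, B = 51.
So b(n) = 51 \cdot 6^{n} - 43 \cdot 7^{n}.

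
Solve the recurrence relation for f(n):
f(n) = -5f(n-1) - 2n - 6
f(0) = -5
First-order linear with linear forcing.
Homogeneous solution: f_h(n) = A·(-5)^n.
Try particular f_p(n) = pn + q. Substituting:
  pn + q = -5(p(n-1) + q) - 2n - 6.
Matching the n-coefficient: p = -5p - 2 ⇒ p = - \frac{1}{3}.
Matching constants: q = 5p - 5q - 6 ⇒ q = - \frac{23}{18}.
General: f(n) = A·(-5)^n - \frac{n}{3} - \frac{23}{18}.
Apply f(0) = -5: A - \frac{23}{18} = -5 ⇒ A = - \frac{67}{18}.
So f(n) = - \frac{67 \left(-5\right)^{n}}{18} - \frac{n}{3} - \frac{23}{18}.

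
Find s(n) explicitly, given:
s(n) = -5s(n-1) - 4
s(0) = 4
First-order linear non-homogeneous.
Homogeneous solution: s_h(n) = A·(-5)^n.
Try constant particular solution s_p = K: K = -5K - 4 ⇒ K = - \frac{2}{3}.
General: s(n) = A·(-5)^n - \frac{2}{3}.
Apply s(0) = 4: A - \frac{2}{3} = 4 ⇒ A = \frac{14}{3}.
So s(n) = \frac{14 \left(-5\right)^{n}}{3} - \frac{2}{3}.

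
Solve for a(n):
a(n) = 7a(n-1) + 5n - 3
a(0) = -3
First-order linear with linear forcing.
Homogeneous solution: a_h(n) = A·(7)^n.
Try particular a_p(n) = pn + q. Substituting:
  pn + q = 7(p(n-1) + q) + 5n - 3.
Matching the n-coefficient: p = 7p + 5 ⇒ p = - \frac{5}{6}.
Matching constants: q = -7p + 7q - 3 ⇒ q = - \frac{17}{36}.
General: a(n) = A·(7)^n - \frac{5 n}{6} - \frac{17}{36}.
Apply a(0) = -3: A - \frac{17}{36} = -3 ⇒ A = - \frac{91}{36}.
So a(n) = - \frac{91 \cdot 7^{n}}{36} - \frac{5 n}{6} - \frac{17}{36}.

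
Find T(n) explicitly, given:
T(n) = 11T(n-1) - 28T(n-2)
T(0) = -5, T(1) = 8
Characteristic equation: x² - 11x + 28 = 0, which factors as (x - (7))(x - (4)) = 0.
Roots r₁ = 7, r₂ = 4 (distinct).
General solution: T(n) = A·(7)^n + B·(4)^n.
From T(0) = -5: A + B = -5.
From T(1) = 8: 7A + 4B = 8.
Solving: A = \frac{28}{3}, B = - \frac{43}{3}.
So T(n) = - \frac{43 \cdot 4^{n}}{3} + \frac{28 \cdot 7^{n}}{3}.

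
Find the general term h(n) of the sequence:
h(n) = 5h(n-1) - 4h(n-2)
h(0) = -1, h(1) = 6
Characteristic equation: x² - 5x + 4 = 0, which factors as (x - (1))(x - (4)) = 0.
Roots r₁ = 1, r₂ = 4 (distinct).
General solution: h(n) = A·(1)^n + B·(4)^n.
From h(0) = -1: A + B = -1.
From h(1) = 6: A + 4B = 6.
Solving: A = - \frac{10}{3}, B = \frac{7}{3}.
So h(n) = \frac{7 \cdot 4^{n}}{3} - \frac{10}{3}.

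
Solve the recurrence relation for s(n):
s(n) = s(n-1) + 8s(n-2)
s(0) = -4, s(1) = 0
Characteristic equation: x² - x - 8 = 0.
Discriminant Δ = (1)² + 4·(8) = 33.
Roots r₁,₂ = (1 ± √33)/2, so r₁ = \frac{1}{2} + \frac{\sqrt{33}}{2}, r₂ = \frac{1}{2} - \frac{\sqrt{33}}{2}.
General solution: s(n) = A·r₁^n + B·r₂^n.
From the initial conditions, A + B = -4 and r₁A + r₂B = 0.
Since r₁ - r₂ = √33: A = (0 - (-4)r₂)/√33 = -2 + \frac{2 \sqrt{33}}{33}, and B = -4 - A = -2 - \frac{2 \sqrt{33}}{33}.
So s(n) = \left(-2 + \frac{2 \sqrt{33}}{33}\right)\left(\frac{1}{2} + \frac{\sqrt{33}}{2}\right)^n + \left(-2 - \frac{2 \sqrt{33}}{33}\right)\left(\frac{1}{2} - \frac{\sqrt{33}}{2}\right)^n.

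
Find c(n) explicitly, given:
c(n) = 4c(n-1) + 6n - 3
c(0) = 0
First-order linear with linear forcing.
Homogeneous solution: c_h(n) = A·(4)^n.
Try particular c_p(n) = pn + q. Substituting:
  pn + q = 4(p(n-1) + q) + 6n - 3.
Matching the n-coefficient: p = 4p + 6 ⇒ p = -2.
Matching constants: q = -4p + 4q - 3 ⇒ q = - \frac{5}{3}.
General: c(n) = A·(4)^n - 2 n - \frac{5}{3}.
Apply c(0) = 0: A - \frac{5}{3} = 0 ⇒ A = \frac{5}{3}.
So c(n) = \frac{5 \cdot 4^{n}}{3} - 2 n - \frac{5}{3}.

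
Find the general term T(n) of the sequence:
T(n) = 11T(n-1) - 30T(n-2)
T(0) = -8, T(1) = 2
Characteristic equation: x² - 11x + 30 = 0, which factors as (x - (5))(x - (6)) = 0.
Roots r₁ = 5, r₂ = 6 (distinct).
General solution: T(n) = A·(5)^n + B·(6)^n.
From T(0) = -8: A + B = -8.
From T(1) = 2: 5A + 6B = 2.
Solving: A = -50, B = 42.
So T(n) = - 50 \cdot 5^{n} + 42 \cdot 6^{n}.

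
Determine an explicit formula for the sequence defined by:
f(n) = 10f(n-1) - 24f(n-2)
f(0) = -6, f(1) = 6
Characteristic equation: x² - 10x + 24 = 0, which factors as (x - (4))(x - (6)) = 0.
Roots r₁ = 4, r₂ = 6 (distinct).
General solution: f(n) = A·(4)^n + B·(6)^n.
From f(0) = -6: A + B = -6.
From f(1) = 6: 4A + 6B = 6.
Solving: A = -21, B = 15.
So f(n) = - 21 \cdot 4^{n} + 15 \cdot 6^{n}.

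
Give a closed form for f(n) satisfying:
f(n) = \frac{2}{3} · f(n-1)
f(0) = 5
Pure geometric recurrence with ratio \frac{2}{3}.
By induction f(n) = f(0) · (\frac{2}{3})^n = 5 \left(\frac{2}{3}\right)^{n}.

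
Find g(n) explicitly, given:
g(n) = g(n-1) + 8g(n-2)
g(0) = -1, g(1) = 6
Characteristic equation: x² - x - 8 = 0.
Discriminant Δ = (1)² + 4·(8) = 33.
Roots r₁,₂ = (1 ± √33)/2, so r₁ = \frac{1}{2} + \frac{\sqrt{33}}{2}, r₂ = \frac{1}{2} - \frac{\sqrt{33}}{2}.
General solution: g(n) = A·r₁^n + B·r₂^n.
From the initial conditions, A + B = -1 and r₁A + r₂B = 6.
Since r₁ - r₂ = √33: A = (6 - (-1)r₂)/√33 = - \frac{1}{2} + \frac{13 \sqrt{33}}{66}, and B = -1 - A = - \frac{13 \sqrt{33}}{66} - \frac{1}{2}.
So g(n) = \left(- \frac{1}{2} + \frac{13 \sqrt{33}}{66}\right)\left(\frac{1}{2} + \frac{\sqrt{33}}{2}\right)^n + \left(- \frac{13 \sqrt{33}}{66} - \frac{1}{2}\right)\left(\frac{1}{2} - \frac{\sqrt{33}}{2}\right)^n.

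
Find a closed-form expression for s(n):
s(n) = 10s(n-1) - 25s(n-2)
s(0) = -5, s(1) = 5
Characteristic equation: x² - 10x + 25 = 0, which is (x - (5))².
Repeated root r = 5.
General solution: s(n) = (A + Bn)·(5)^n.
From s(0) = -5: A = -5.
From s(1) = 5: (A + B)·(5) = 5 ⇒ B = 6.
So s(n) = \left(6 n - 5\right) \cdot (5)^n.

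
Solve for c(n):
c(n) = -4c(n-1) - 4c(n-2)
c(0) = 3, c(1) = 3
Characteristic equation: x² + 4x + 4 = 0, which is (x - (-2))².
Repeated root r = -2.
General solution: c(n) = (A + Bn)·(-2)^n.
From c(0) = 3: A = 3.
From c(1) = 3: (A + B)·(-2) = 3 ⇒ B = - \frac{9}{2}.
So c(n) = \left(3 - \frac{9 n}{2}\right) \cdot (-2)^n.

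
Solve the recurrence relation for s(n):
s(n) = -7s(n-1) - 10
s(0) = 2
First-order linear non-homogeneous.
Homogeneous solution: s_h(n) = A·(-7)^n.
Try constant particular solution s_p = K: K = -7K - 10 ⇒ K = - \frac{5}{4}.
General: s(n) = A·(-7)^n - \frac{5}{4}.
Apply s(0) = 2: A - \frac{5}{4} = 2 ⇒ A = \frac{13}{4}.
So s(n) = \frac{13 \left(-7\right)^{n}}{4} - \frac{5}{4}.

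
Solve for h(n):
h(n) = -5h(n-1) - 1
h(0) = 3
First-order linear non-homogeneous.
Homogeneous solution: h_h(n) = A·(-5)^n.
Try constant particular solution h_p = K: K = -5K - 1 ⇒ K = - \frac{1}{6}.
General: h(n) = A·(-5)^n - \frac{1}{6}.
Apply h(0) = 3: A - \frac{1}{6} = 3 ⇒ A = \frac{19}{6}.
So h(n) = \frac{19 \left(-5\right)^{n}}{6} - \frac{1}{6}.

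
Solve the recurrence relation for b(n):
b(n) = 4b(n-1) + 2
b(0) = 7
First-order linear non-homogeneous.
Homogeneous solution: b_h(n) = A·(4)^n.
Try constant particular solution b_p = K: K = 4K + 2 ⇒ K = - \frac{2}{3}.
General: b(n) = A·(4)^n - \frac{2}{3}.
Apply b(0) = 7: A - \frac{2}{3} = 7 ⇒ A = \frac{23}{3}.
So b(n) = \frac{23 \cdot 4^{n}}{3} - \frac{2}{3}.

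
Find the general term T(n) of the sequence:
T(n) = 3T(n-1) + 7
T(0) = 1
First-order linear non-homogeneous.
Homogeneous solution: T_h(n) = A·(3)^n.
Try constant particular solution T_p = K: K = 3K + 7 ⇒ K = - \frac{7}{2}.
General: T(n) = A·(3)^n - \frac{7}{2}.
Apply T(0) = 1: A - \frac{7}{2} = 1 ⇒ A = \frac{9}{2}.
So T(n) = \frac{9 \cdot 3^{n}}{2} - \frac{7}{2}.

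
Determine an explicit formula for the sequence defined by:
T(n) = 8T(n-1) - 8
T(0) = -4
First-order linear non-homogeneous.
Homogeneous solution: T_h(n) = A·(8)^n.
Try constant particular solution T_p = K: K = 8K - 8 ⇒ K = \frac{8}{7}.
General: T(n) = A·(8)^n + \frac{8}{7}.
Apply T(0) = -4: A + \frac{8}{7} = -4 ⇒ A = - \frac{36}{7}.
So T(n) = \frac{8}{7} - \frac{36 \cdot 8^{n}}{7}.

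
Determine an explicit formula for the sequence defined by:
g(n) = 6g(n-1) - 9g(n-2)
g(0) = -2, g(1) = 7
Characteristic equation: x² - 6x + 9 = 0, which is (x - (3))².
Repeated root r = 3.
General solution: g(n) = (A + Bn)·(3)^n.
From g(0) = -2: A = -2.
From g(1) = 7: (A + B)·(3) = 7 ⇒ B = \frac{13}{3}.
So g(n) = \left(\frac{13 n}{3} - 2\right) \cdot (3)^n.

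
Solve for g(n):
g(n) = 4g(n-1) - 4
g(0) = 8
First-order linear non-homogeneous.
Homogeneous solution: g_h(n) = A·(4)^n.
Try constant particular solution g_p = K: K = 4K - 4 ⇒ K = \frac{4}{3}.
General: g(n) = A·(4)^n + \frac{4}{3}.
Apply g(0) = 8: A + \frac{4}{3} = 8 ⇒ A = \frac{20}{3}.
So g(n) = \frac{20 \cdot 4^{n}}{3} + \frac{4}{3}.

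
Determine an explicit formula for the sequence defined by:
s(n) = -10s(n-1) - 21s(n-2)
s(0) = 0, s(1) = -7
Characteristic equation: x² + 10x + 21 = 0, which factors as (x - (-7))(x - (-3)) = 0.
Roots r₁ = -7, r₂ = -3 (distinct).
General solution: s(n) = A·(-7)^n + B·(-3)^n.
From s(0) = 0: A + B = 0.
From s(1) = -7: -7A - 3B = -7.
Solving: A = \frac{7}{4}, B = - \frac{7}{4}.
So s(n) = - \frac{7 \left(-3\right)^{n}}{4} + \frac{7 \left(-7\right)^{n}}{4}.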